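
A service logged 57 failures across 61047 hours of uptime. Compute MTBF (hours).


Formula: MTBF = Total operating time / Number of failures
MTBF = 61047 / 57
MTBF = 1071.0 hours

1071.0 hours


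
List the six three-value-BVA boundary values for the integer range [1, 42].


Range: [1, 42]
Boundaries: just below min, min, min+1, max-1, max, just above max
Values: [0, 1, 2, 41, 42, 43]

[0, 1, 2, 41, 42, 43]


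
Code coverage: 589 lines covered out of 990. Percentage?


Coverage = covered / total * 100
Coverage = 589 / 990 * 100
Coverage = 59.49%

59.49%


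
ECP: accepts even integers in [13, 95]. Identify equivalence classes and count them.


Constraint: even integers in [13, 95]
Class 1: x < 13 — out-of-range invalid
Class 2: x in [13,95] but odd — wrong type invalid
Class 3: x in [13,95] and even — valid
Class 4: x > 95 — out-of-range invalid
Total equivalence classes: 4

4 equivalence classes


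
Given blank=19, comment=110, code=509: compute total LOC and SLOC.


Total LOC = blank + comment + code
Total LOC = 19 + 110 + 509 = 638
SLOC (source only) = code = 509

Total LOC: 638, SLOC: 509


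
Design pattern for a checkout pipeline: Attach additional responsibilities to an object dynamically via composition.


This matches the Decorator pattern

Decorator


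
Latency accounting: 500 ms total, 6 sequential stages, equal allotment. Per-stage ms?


Formula: per_stage = total_budget / stages
per_stage = 500 / 6
per_stage = 83.33 ms

83.33 ms


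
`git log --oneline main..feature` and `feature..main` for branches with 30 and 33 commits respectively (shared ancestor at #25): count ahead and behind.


Common ancestor: commit #25
feature commits after divergence: 30 - 25 = 5
main commits after divergence: 33 - 25 = 8
feature is 5 commits ahead of main
main is 8 commits ahead of feature

feature ahead: 5, main ahead: 8


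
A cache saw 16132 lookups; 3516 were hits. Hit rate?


Formula: hit rate = hits / (hits + misses) * 100
hit rate = 3516 / (3516 + 12616) * 100
hit rate = 3516 / 16132 * 100
hit rate = 21.8%

21.8%


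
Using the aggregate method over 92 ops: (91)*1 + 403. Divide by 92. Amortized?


Formula: Amortized cost = Total cost / Operations
Total cost = (91 * 1) + (1 * 403)
Total cost = 91 + 403 = 494
Amortized = 494 / 92 = 5.3696

5.3696


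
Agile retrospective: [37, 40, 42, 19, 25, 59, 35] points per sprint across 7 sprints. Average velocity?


Formula: Avg velocity = Total points / Number of sprints
Points: [37, 40, 42, 19, 25, 59, 35]
Sum = 37 + 40 + 42 + 19 + 25 + 59 + 35 = 257
Avg velocity = 257 / 7 = 36.71 points/sprint

36.71 points/sprint


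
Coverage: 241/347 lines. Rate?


Coverage = covered / total * 100
Coverage = 241 / 347 * 100
Coverage = 69.45%

69.45%


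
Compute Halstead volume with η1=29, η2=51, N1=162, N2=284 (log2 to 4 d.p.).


Formula: V = N * log2(η), where N = N1 + N2 and η = η1 + η2
η = 29 + 51 = 80
N = 162 + 284 = 446
log2(80) ≈ 6.3219
V = 446 * 6.3219 = 2819.57

2819.57


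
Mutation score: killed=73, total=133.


Mutation score = killed / total * 100
Mutation score = 73 / 133 * 100
Mutation score = 54.89%

54.89%


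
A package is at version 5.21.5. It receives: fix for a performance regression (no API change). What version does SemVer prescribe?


Current: 5.21.5
Change category: 'fix for a performance regression (no API change)' → patch bump
SemVer rule: patch bump → increment PATCH (MAJOR and MINOR unchanged)
New: 5.21.6

5.21.6


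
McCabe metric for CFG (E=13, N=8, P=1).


Formula: V(G) = E - N + 2P
V(G) = 13 - 8 + 2*1
V(G) = 5 + 2
V(G) = 7

7


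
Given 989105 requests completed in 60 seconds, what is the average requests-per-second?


Formula: throughput = requests / seconds
throughput = 989105 / 60
throughput = 16485.08 requests/second

16485.08 requests/second


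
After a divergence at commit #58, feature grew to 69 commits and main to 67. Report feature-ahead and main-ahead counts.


Common ancestor: commit #58
feature commits after divergence: 69 - 58 = 11
main commits after divergence: 67 - 58 = 9
feature is 11 commits ahead of main
main is 9 commits ahead of feature

feature ahead: 11, main ahead: 9


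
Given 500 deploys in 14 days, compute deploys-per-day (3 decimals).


Formula: deployments per day = releases / days
= 500 / 14
= 35.714 deploys/day
(equivalently, 250.0 deploys/week)

35.714 deploys/day


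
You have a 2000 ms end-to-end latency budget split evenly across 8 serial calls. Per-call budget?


Formula: per_stage = total_budget / stages
per_stage = 2000 / 8
per_stage = 250.0 ms

250.0 ms


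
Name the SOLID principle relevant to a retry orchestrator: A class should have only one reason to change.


This describes the Single Responsibility Principle (SRP)

Single Responsibility Principle (SRP)


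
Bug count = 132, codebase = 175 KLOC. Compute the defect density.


Defect density = defects / KLOC
Defect density = 132 / 175
Defect density = 0.754 defects/KLOC

0.754 defects/KLOC


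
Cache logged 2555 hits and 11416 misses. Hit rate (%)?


Formula: hit rate = hits / (hits + misses) * 100
hit rate = 2555 / (2555 + 11416) * 100
hit rate = 2555 / 13971 * 100
hit rate = 18.29%

18.29%


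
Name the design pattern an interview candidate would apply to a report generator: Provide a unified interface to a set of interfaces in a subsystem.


This matches the Facade pattern

Facade


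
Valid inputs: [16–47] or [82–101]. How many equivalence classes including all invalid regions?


Valid ranges: [16,47] and [82,101]
Class 1: x < 16 — invalid
Class 2: 16 ≤ x ≤ 47 — valid
Class 3: 47 < x < 82 — invalid (gap between ranges)
Class 4: 82 ≤ x ≤ 101 — valid
Class 5: x > 101 — invalid
Total equivalence classes: 5

5 equivalence classes


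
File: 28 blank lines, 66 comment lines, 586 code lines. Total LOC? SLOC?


Total LOC = blank + comment + code
Total LOC = 28 + 66 + 586 = 680
SLOC (source only) = code = 586

Total LOC: 680, SLOC: 586


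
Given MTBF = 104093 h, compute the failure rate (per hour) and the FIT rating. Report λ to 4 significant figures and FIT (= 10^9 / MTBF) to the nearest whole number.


Formula: λ = 1 / MTBF; FIT = λ × 1e9 = 1e9 / MTBF
λ = 1 / 104093 ≈ 9.607e-06 failures/hour
FIT = 1e9 / 104093 ≈ 9607 failures per 1e9 hours (nearest whole number)

λ = 9.607e-06 /h, FIT = 9607


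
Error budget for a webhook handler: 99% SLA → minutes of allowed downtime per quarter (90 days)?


Formula: allowed downtime = period * (100 - SLA) / 100
Period (quarter (90 days)) = 129600 minutes
Unavailability fraction = (100 - 99.0) / 100
Allowed downtime = 129600 * (100 - 99.0) / 100
Allowed downtime = 1296.0 minutes

1296.0 minutes


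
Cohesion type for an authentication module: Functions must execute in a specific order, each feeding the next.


Reasoning: Output of one is input to next
Type: Sequential cohesion

Sequential cohesion


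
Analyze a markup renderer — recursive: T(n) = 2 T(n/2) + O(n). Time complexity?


Reasoning: master theorem case 2 (merge-sort recurrence)
Complexity: O(n log n)

O(n log n)


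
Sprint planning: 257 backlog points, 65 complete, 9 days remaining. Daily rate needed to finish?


Formula: Required rate = Remaining points / Days left
Remaining = 257 - 65 = 192 points
Required rate = 192 / 9 = 21.33 points/day

21.33 points/day


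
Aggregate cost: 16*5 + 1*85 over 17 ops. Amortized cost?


Formula: Amortized cost = Total cost / Operations
Total cost = (16 * 5) + (1 * 85)
Total cost = 80 + 85 = 165
Amortized = 165 / 17 = 9.7059

9.7059


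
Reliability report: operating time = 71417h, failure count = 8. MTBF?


Formula: MTBF = Total operating time / Number of failures
MTBF = 71417 / 8
MTBF = 8927.13 hours

8927.13 hours


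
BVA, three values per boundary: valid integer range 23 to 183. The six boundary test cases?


Range: [23, 183]
Boundaries: just below min, min, min+1, max-1, max, just above max
Values: [22, 23, 24, 182, 183, 184]

[22, 23, 24, 182, 183, 184]


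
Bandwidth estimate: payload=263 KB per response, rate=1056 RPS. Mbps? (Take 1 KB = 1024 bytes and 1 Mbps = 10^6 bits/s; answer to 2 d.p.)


Formula: Mbps = payload_bytes * RPS * 8 / 1e6
Payload per request = 263 KB = 263 * 1024 = 269312 bytes
Total bytes/sec = 269312 * 1056 = 284393472
Total bits/sec = 284393472 * 8 = 2275147776
Mbps = 2275147776 / 1e6 = 2275.15

2275.15 Mbps


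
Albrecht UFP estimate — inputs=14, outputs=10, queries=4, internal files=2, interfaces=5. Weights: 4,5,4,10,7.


UFP = EI*4 + EO*5 + EQ*4 + ILF*10 + EIF*7
UFP = 14*4 + 10*5 + 4*4 + 2*10 + 5*7
UFP = 56 + 50 + 16 + 20 + 35
UFP = 177

177


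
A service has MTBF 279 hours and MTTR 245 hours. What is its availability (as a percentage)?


Availability = MTBF / (MTBF + MTTR)
Availability = 279 / (279 + 245)
Availability = 279 / 524
Availability = 53.2443%

53.2443%


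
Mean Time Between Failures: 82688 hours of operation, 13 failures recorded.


Formula: MTBF = Total operating time / Number of failures
MTBF = 82688 / 13
MTBF = 6360.62 hours

6360.62 hours


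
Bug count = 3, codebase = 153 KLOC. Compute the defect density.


Defect density = defects / KLOC
Defect density = 3 / 153
Defect density = 0.02 defects/KLOC

0.02 defects/KLOC


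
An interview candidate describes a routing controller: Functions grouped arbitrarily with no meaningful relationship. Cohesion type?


Reasoning: Worst: random grouping
Type: Coincidental cohesion

Coincidental cohesion


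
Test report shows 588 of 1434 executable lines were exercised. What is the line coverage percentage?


Coverage = covered / total * 100
Coverage = 588 / 1434 * 100
Coverage = 41.0%

41.0%


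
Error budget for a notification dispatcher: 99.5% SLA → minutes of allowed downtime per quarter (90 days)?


Formula: allowed downtime = period * (100 - SLA) / 100
Period (quarter (90 days)) = 129600 minutes
Unavailability fraction = (100 - 99.5) / 100
Allowed downtime = 129600 * (100 - 99.5) / 100
Allowed downtime = 648.0 minutes

648.0 minutes


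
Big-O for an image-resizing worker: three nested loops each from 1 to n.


Reasoning: three levels of nesting over n
Complexity: O(n^3)

O(n^3)


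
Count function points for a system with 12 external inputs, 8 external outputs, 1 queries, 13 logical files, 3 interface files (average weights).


UFP = EI*4 + EO*5 + EQ*4 + ILF*10 + EIF*7
UFP = 12*4 + 8*5 + 1*4 + 13*10 + 3*7
UFP = 48 + 40 + 4 + 130 + 21
UFP = 243

243


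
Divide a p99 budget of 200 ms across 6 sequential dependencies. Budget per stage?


Formula: per_stage = total_budget / stages
per_stage = 200 / 6
per_stage = 33.33 ms

33.33 ms


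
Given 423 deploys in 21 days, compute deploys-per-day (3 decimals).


Formula: deployments per day = releases / days
= 423 / 21
= 20.143 deploys/day
(equivalently, 141.0 deploys/week)

20.143 deploys/day


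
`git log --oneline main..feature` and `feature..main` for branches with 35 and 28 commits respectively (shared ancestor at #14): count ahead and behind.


Common ancestor: commit #14
feature commits after divergence: 35 - 14 = 21
main commits after divergence: 28 - 14 = 14
feature is 21 commits ahead of main
main is 14 commits ahead of feature

feature ahead: 21, main ahead: 14


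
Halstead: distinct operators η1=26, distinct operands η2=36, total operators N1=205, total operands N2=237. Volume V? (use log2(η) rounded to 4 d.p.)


Formula: V = N * log2(η), where N = N1 + N2 and η = η1 + η2
η = 26 + 36 = 62
N = 205 + 237 = 442
log2(62) ≈ 5.9542
V = 442 * 5.9542 = 2631.76

2631.76


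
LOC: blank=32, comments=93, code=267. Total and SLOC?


Total LOC = blank + comment + code
Total LOC = 32 + 93 + 267 = 392
SLOC (source only) = code = 267

Total LOC: 392, SLOC: 267


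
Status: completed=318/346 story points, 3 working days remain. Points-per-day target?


Formula: Required rate = Remaining points / Days left
Remaining = 346 - 318 = 28 points
Required rate = 28 / 3 = 9.33 points/day

9.33 points/day


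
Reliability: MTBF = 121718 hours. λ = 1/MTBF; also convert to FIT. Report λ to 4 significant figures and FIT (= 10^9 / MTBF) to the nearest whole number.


Formula: λ = 1 / MTBF; FIT = λ × 1e9 = 1e9 / MTBF
λ = 1 / 121718 ≈ 8.216e-06 failures/hour
FIT = 1e9 / 121718 ≈ 8216 failures per 1e9 hours (nearest whole number)

λ = 8.216e-06 /h, FIT = 8216


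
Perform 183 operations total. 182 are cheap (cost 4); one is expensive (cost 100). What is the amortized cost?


Formula: Amortized cost = Total cost / Operations
Total cost = (182 * 4) + (1 * 100)
Total cost = 728 + 100 = 828
Amortized = 828 / 183 = 4.5246

4.5246


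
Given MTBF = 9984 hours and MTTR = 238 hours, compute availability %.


Availability = MTBF / (MTBF + MTTR)
Availability = 9984 / (9984 + 238)
Availability = 9984 / 10222
Availability = 97.6717%

97.6717%


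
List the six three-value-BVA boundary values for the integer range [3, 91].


Range: [3, 91]
Boundaries: just below min, min, min+1, max-1, max, just above max
Values: [2, 3, 4, 90, 91, 92]

[2, 3, 4, 90, 91, 92]


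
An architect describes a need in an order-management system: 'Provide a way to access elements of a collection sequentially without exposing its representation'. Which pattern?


This matches the Iterator pattern

Iterator


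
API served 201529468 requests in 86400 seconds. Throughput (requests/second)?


Formula: throughput = requests / seconds
throughput = 201529468 / 86400
throughput = 2332.52 requests/second

2332.52 requests/second


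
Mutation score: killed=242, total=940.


Mutation score = killed / total * 100
Mutation score = 242 / 940 * 100
Mutation score = 25.74%

25.74%


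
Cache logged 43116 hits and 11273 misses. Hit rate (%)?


Formula: hit rate = hits / (hits + misses) * 100
hit rate = 43116 / (43116 + 11273) * 100
hit rate = 43116 / 54389 * 100
hit rate = 79.27%

79.27%


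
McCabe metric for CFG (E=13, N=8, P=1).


Formula: V(G) = E - N + 2P
V(G) = 13 - 8 + 2*1
V(G) = 5 + 2
V(G) = 7

7


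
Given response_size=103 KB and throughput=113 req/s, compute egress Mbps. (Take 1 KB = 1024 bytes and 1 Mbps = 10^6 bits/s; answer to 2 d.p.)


Formula: Mbps = payload_bytes * RPS * 8 / 1e6
Payload per request = 103 KB = 103 * 1024 = 105472 bytes
Total bytes/sec = 105472 * 113 = 11918336
Total bits/sec = 11918336 * 8 = 95346688
Mbps = 95346688 / 1e6 = 95.35

95.35 Mbps


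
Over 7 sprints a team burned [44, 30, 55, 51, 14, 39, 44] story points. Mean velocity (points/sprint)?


Formula: Avg velocity = Total points / Number of sprints
Points: [44, 30, 55, 51, 14, 39, 44]
Sum = 44 + 30 + 55 + 51 + 14 + 39 + 44 = 277
Avg velocity = 277 / 7 = 39.57 points/sprint

39.57 points/sprint


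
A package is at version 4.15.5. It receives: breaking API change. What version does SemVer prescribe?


Current: 4.15.5
Change category: 'breaking API change' → major bump
SemVer rule: major bump → increment MAJOR, reset MINOR and PATCH to 0
New: 5.0.0

5.0.0


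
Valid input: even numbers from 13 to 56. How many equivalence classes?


Constraint: even integers in [13, 56]
Class 1: x < 13 — out-of-range invalid
Class 2: x in [13,56] but odd — wrong type invalid
Class 3: x in [13,56] and even — valid
Class 4: x > 56 — out-of-range invalid
Total equivalence classes: 4

4 equivalence classes


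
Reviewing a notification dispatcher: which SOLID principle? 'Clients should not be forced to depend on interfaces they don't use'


This describes the Interface Segregation Principle (ISP)

Interface Segregation Principle (ISP)


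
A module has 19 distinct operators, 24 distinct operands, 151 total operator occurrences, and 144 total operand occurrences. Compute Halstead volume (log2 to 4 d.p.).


Formula: V = N * log2(η), where N = N1 + N2 and η = η1 + η2
η = 19 + 24 = 43
N = 151 + 144 = 295
log2(43) ≈ 5.4263
V = 295 * 5.4263 = 1600.76

1600.76


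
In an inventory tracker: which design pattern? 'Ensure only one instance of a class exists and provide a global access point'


This matches the Singleton pattern

Singleton


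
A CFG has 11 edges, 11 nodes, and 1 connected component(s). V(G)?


Formula: V(G) = E - N + 2P
V(G) = 11 - 11 + 2*1
V(G) = 0 + 2
V(G) = 2

2


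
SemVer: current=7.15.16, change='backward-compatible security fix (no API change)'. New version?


Current: 7.15.16
Change category: 'backward-compatible security fix (no API change)' → patch bump
SemVer rule: patch bump → increment PATCH (MAJOR and MINOR unchanged)
New: 7.15.17

7.15.17


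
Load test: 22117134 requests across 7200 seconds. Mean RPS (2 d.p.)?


Formula: throughput = requests / seconds
throughput = 22117134 / 7200
throughput = 3071.82 requests/second

3071.82 requests/second


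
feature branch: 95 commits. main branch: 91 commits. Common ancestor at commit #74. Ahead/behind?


Common ancestor: commit #74
feature commits after divergence: 95 - 74 = 21
main commits after divergence: 91 - 74 = 17
feature is 21 commits ahead of main
main is 17 commits ahead of feature

feature ahead: 21, main ahead: 17


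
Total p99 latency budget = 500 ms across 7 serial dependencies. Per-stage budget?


Formula: per_stage = total_budget / stages
per_stage = 500 / 7
per_stage = 71.43 ms

71.43 ms


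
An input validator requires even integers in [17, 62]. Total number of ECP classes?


Constraint: even integers in [17, 62]
Class 1: x < 17 — out-of-range invalid
Class 2: x in [17,62] but odd — wrong type invalid
Class 3: x in [17,62] and even — valid
Class 4: x > 62 — out-of-range invalid
Total equivalence classes: 4

4 equivalence classes


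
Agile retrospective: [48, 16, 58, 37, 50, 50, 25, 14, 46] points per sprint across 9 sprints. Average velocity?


Formula: Avg velocity = Total points / Number of sprints
Points: [48, 16, 58, 37, 50, 50, 25, 14, 46]
Sum = 48 + 16 + 58 + 37 + 50 + 50 + 25 + 14 + 46 = 344
Avg velocity = 344 / 9 = 38.22 points/sprint

38.22 points/sprint


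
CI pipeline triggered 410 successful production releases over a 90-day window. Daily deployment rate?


Formula: deployments per day = releases / days
= 410 / 90
= 4.556 deploys/day
(equivalently, 31.89 deploys/week)

4.556 deploys/day


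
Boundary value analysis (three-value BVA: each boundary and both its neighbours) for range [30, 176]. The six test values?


Range: [30, 176]
Boundaries: just below min, min, min+1, max-1, max, just above max
Values: [29, 30, 31, 175, 176, 177]

[29, 30, 31, 175, 176, 177]


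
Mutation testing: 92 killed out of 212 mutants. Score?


Mutation score = killed / total * 100
Mutation score = 92 / 212 * 100
Mutation score = 43.4%

43.4%


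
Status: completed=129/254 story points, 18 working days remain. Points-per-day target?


Formula: Required rate = Remaining points / Days left
Remaining = 254 - 129 = 125 points
Required rate = 125 / 18 = 6.94 points/day

6.94 points/day


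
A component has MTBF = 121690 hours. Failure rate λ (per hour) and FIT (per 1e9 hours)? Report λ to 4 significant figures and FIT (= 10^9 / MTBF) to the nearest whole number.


Formula: λ = 1 / MTBF; FIT = λ × 1e9 = 1e9 / MTBF
λ = 1 / 121690 ≈ 8.218e-06 failures/hour
FIT = 1e9 / 121690 ≈ 8218 failures per 1e9 hours (nearest whole number)

λ = 8.218e-06 /h, FIT = 8218


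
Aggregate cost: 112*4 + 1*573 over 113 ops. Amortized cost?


Formula: Amortized cost = Total cost / Operations
Total cost = (112 * 4) + (1 * 573)
Total cost = 448 + 573 = 1021
Amortized = 1021 / 113 = 9.0354

9.0354


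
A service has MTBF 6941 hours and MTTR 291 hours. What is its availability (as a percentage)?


Availability = MTBF / (MTBF + MTTR)
Availability = 6941 / (6941 + 291)
Availability = 6941 / 7232
Availability = 95.9762%

95.9762%


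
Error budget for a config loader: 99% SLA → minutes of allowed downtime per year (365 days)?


Formula: allowed downtime = period * (100 - SLA) / 100
Period (year (365 days)) = 525600 minutes
Unavailability fraction = (100 - 99.0) / 100
Allowed downtime = 525600 * (100 - 99.0) / 100
Allowed downtime = 5256.0 minutes

5256.0 minutes


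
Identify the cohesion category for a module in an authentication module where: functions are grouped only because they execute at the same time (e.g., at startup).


Reasoning: Related by timing only
Type: Temporal cohesion

Temporal cohesion


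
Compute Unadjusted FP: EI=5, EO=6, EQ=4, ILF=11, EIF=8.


UFP = EI*4 + EO*5 + EQ*4 + ILF*10 + EIF*7
UFP = 5*4 + 6*5 + 4*4 + 11*10 + 8*7
UFP = 20 + 30 + 16 + 110 + 56
UFP = 232

232


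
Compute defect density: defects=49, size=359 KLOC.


Defect density = defects / KLOC
Defect density = 49 / 359
Defect density = 0.136 defects/KLOC

0.136 defects/KLOC


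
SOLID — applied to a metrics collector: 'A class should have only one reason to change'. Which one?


This describes the Single Responsibility Principle (SRP)

Single Responsibility Principle (SRP)


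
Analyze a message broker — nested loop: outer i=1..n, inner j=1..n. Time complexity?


Reasoning: n iterations times n iterations
Complexity: O(n^2)

O(n^2)


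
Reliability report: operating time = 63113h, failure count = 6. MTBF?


Formula: MTBF = Total operating time / Number of failures
MTBF = 63113 / 6
MTBF = 10518.83 hours

10518.83 hours


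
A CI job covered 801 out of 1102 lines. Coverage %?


Coverage = covered / total * 100
Coverage = 801 / 1102 * 100
Coverage = 72.69%

72.69%


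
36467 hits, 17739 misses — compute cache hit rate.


Formula: hit rate = hits / (hits + misses) * 100
hit rate = 36467 / (36467 + 17739) * 100
hit rate = 36467 / 54206 * 100
hit rate = 67.27%

67.27%


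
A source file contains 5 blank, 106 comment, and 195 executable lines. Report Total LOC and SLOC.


Total LOC = blank + comment + code
Total LOC = 5 + 106 + 195 = 306
SLOC (source only) = code = 195

Total LOC: 306, SLOC: 195


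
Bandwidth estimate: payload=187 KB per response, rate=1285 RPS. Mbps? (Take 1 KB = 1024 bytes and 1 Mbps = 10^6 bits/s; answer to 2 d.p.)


Formula: Mbps = payload_bytes * RPS * 8 / 1e6
Payload per request = 187 KB = 187 * 1024 = 191488 bytes
Total bytes/sec = 191488 * 1285 = 246062080
Total bits/sec = 246062080 * 8 = 1968496640
Mbps = 1968496640 / 1e6 = 1968.5

1968.5 Mbps


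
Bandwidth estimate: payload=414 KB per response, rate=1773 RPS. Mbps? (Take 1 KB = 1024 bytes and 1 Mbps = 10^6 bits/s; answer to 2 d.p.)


Formula: Mbps = payload_bytes * RPS * 8 / 1e6
Payload per request = 414 KB = 414 * 1024 = 423936 bytes
Total bytes/sec = 423936 * 1773 = 751638528
Total bits/sec = 751638528 * 8 = 6013108224
Mbps = 6013108224 / 1e6 = 6013.11

6013.11 Mbps


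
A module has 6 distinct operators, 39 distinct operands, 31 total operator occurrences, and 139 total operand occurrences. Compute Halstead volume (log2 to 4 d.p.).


Formula: V = N * log2(η), where N = N1 + N2 and η = η1 + η2
η = 6 + 39 = 45
N = 31 + 139 = 170
log2(45) ≈ 5.4919
V = 170 * 5.4919 = 933.62

933.62


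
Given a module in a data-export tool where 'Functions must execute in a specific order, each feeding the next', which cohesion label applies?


Reasoning: Output of one is input to next
Type: Sequential cohesion

Sequential cohesion


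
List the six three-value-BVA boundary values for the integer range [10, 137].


Range: [10, 137]
Boundaries: just below min, min, min+1, max-1, max, just above max
Values: [9, 10, 11, 136, 137, 138]

[9, 10, 11, 136, 137, 138]


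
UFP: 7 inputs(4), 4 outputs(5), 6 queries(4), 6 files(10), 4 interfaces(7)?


UFP = EI*4 + EO*5 + EQ*4 + ILF*10 + EIF*7
UFP = 7*4 + 4*5 + 6*4 + 6*10 + 4*7
UFP = 28 + 20 + 24 + 60 + 28
UFP = 160

160


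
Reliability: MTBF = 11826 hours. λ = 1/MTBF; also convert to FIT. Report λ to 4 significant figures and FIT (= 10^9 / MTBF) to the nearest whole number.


Formula: λ = 1 / MTBF; FIT = λ × 1e9 = 1e9 / MTBF
λ = 1 / 11826 ≈ 8.456e-05 failures/hour
FIT = 1e9 / 11826 ≈ 84559 failures per 1e9 hours (nearest whole number)

λ = 8.456e-05 /h, FIT = 84559


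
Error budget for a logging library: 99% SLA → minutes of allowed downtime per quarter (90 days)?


Formula: allowed downtime = period * (100 - SLA) / 100
Period (quarter (90 days)) = 129600 minutes
Unavailability fraction = (100 - 99.0) / 100
Allowed downtime = 129600 * (100 - 99.0) / 100
Allowed downtime = 1296.0 minutes

1296.0 minutes


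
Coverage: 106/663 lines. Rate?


Coverage = covered / total * 100
Coverage = 106 / 663 * 100
Coverage = 15.99%

15.99%


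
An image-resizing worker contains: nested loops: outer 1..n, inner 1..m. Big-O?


Reasoning: product of independent bounds
Complexity: O(n*m)

O(n*m)


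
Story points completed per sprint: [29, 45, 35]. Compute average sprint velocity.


Formula: Avg velocity = Total points / Number of sprints
Points: [29, 45, 35]
Sum = 29 + 45 + 35 = 109
Avg velocity = 109 / 3 = 36.33 points/sprint

36.33 points/sprint


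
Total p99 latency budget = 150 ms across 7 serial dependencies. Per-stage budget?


Formula: per_stage = total_budget / stages
per_stage = 150 / 7
per_stage = 21.43 ms

21.43 ms


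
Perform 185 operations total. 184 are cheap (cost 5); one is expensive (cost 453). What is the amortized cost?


Formula: Amortized cost = Total cost / Operations
Total cost = (184 * 5) + (1 * 453)
Total cost = 920 + 453 = 1373
Amortized = 1373 / 185 = 7.4216

7.4216


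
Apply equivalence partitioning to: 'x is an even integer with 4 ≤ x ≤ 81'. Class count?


Constraint: even integers in [4, 81]
Class 1: x < 4 — out-of-range invalid
Class 2: x in [4,81] but odd — wrong type invalid
Class 3: x in [4,81] and even — valid
Class 4: x > 81 — out-of-range invalid
Total equivalence classes: 4

4 equivalence classes


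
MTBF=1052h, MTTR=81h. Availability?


Availability = MTBF / (MTBF + MTTR)
Availability = 1052 / (1052 + 81)
Availability = 1052 / 1133
Availability = 92.8508%

92.8508%


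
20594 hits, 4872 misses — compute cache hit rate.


Formula: hit rate = hits / (hits + misses) * 100
hit rate = 20594 / (20594 + 4872) * 100
hit rate = 20594 / 25466 * 100
hit rate = 80.87%

80.87%


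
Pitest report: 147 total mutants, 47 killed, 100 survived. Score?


Mutation score = killed / total * 100
Mutation score = 47 / 147 * 100
Mutation score = 31.97%

31.97%


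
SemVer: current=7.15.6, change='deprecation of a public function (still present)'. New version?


Current: 7.15.6
Change category: 'deprecation of a public function (still present)' → minor bump
SemVer rule: minor bump → increment MINOR, reset PATCH to 0 (MAJOR unchanged)
New: 7.16.0

7.16.0


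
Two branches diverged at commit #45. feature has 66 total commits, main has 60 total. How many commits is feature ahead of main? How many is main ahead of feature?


Common ancestor: commit #45
feature commits after divergence: 66 - 45 = 21
main commits after divergence: 60 - 45 = 15
feature is 21 commits ahead of main
main is 15 commits ahead of feature

feature ahead: 21, main ahead: 15


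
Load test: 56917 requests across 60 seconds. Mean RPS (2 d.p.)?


Formula: throughput = requests / seconds
throughput = 56917 / 60
throughput = 948.62 requests/second

948.62 requests/second


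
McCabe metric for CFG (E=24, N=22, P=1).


Formula: V(G) = E - N + 2P
V(G) = 24 - 22 + 2*1
V(G) = 2 + 2
V(G) = 4

4


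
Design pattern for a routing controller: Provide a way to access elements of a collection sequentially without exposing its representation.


This matches the Iterator pattern

Iterator


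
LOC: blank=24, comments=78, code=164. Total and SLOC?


Total LOC = blank + comment + code
Total LOC = 24 + 78 + 164 = 266
SLOC (source only) = code = 164

Total LOC: 266, SLOC: 164


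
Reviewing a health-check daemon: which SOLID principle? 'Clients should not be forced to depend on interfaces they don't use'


This describes the Interface Segregation Principle (ISP)

Interface Segregation Principle (ISP)


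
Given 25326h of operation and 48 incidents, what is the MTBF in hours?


Formula: MTBF = Total operating time / Number of failures
MTBF = 25326 / 48
MTBF = 527.63 hours

527.63 hours


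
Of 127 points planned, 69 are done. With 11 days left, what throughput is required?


Formula: Required rate = Remaining points / Days left
Remaining = 127 - 69 = 58 points
Required rate = 58 / 11 = 5.27 points/day

5.27 points/day


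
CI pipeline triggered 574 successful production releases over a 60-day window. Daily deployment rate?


Formula: deployments per day = releases / days
= 574 / 60
= 9.567 deploys/day
(equivalently, 66.97 deploys/week)

9.567 deploys/day


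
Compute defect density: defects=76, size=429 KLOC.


Defect density = defects / KLOC
Defect density = 76 / 429
Defect density = 0.177 defects/KLOC

0.177 defects/KLOC


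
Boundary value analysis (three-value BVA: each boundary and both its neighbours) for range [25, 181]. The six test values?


Range: [25, 181]
Boundaries: just below min, min, min+1, max-1, max, just above max
Values: [24, 25, 26, 180, 181, 182]

[24, 25, 26, 180, 181, 182]


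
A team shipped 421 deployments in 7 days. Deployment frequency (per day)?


Formula: deployments per day = releases / days
= 421 / 7
= 60.143 deploys/day
(equivalently, 421.0 deploys/week)

60.143 deploys/day


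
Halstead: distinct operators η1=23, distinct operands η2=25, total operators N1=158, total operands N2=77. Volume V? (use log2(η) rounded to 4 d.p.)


Formula: V = N * log2(η), where N = N1 + N2 and η = η1 + η2
η = 23 + 25 = 48
N = 158 + 77 = 235
log2(48) ≈ 5.5850
V = 235 * 5.5850 = 1312.48

1312.48


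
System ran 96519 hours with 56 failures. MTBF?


Formula: MTBF = Total operating time / Number of failures
MTBF = 96519 / 56
MTBF = 1723.55 hours

1723.55 hours


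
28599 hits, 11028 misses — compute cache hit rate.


Formula: hit rate = hits / (hits + misses) * 100
hit rate = 28599 / (28599 + 11028) * 100
hit rate = 28599 / 39627 * 100
hit rate = 72.17%

72.17%


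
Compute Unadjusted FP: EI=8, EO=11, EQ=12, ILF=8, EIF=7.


UFP = EI*4 + EO*5 + EQ*4 + ILF*10 + EIF*7
UFP = 8*4 + 11*5 + 12*4 + 8*10 + 7*7
UFP = 32 + 55 + 48 + 80 + 49
UFP = 264

264


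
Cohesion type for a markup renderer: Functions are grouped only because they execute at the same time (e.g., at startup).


Reasoning: Related by timing only
Type: Temporal cohesion

Temporal cohesion


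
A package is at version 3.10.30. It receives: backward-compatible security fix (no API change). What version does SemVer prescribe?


Current: 3.10.30
Change category: 'backward-compatible security fix (no API change)' → patch bump
SemVer rule: patch bump → increment PATCH (MAJOR and MINOR unchanged)
New: 3.10.31

3.10.31


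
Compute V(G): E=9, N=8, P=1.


Formula: V(G) = E - N + 2P
V(G) = 9 - 8 + 2*1
V(G) = 1 + 2
V(G) = 3

3


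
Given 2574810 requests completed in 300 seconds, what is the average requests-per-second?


Formula: throughput = requests / seconds
throughput = 2574810 / 300
throughput = 8582.7 requests/second

8582.7 requests/second


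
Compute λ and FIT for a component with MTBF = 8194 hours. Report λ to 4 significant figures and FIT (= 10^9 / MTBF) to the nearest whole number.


Formula: λ = 1 / MTBF; FIT = λ × 1e9 = 1e9 / MTBF
λ = 1 / 8194 ≈ 1.220e-04 failures/hour
FIT = 1e9 / 8194 ≈ 122041 failures per 1e9 hours (nearest whole number)

λ = 1.220e-04 /h, FIT = 122041


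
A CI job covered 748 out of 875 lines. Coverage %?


Coverage = covered / total * 100
Coverage = 748 / 875 * 100
Coverage = 85.49%

85.49%


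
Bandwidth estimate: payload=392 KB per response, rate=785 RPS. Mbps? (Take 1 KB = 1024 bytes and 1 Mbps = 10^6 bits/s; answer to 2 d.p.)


Formula: Mbps = payload_bytes * RPS * 8 / 1e6
Payload per request = 392 KB = 392 * 1024 = 401408 bytes
Total bytes/sec = 401408 * 785 = 315105280
Total bits/sec = 315105280 * 8 = 2520842240
Mbps = 2520842240 / 1e6 = 2520.84

2520.84 Mbps


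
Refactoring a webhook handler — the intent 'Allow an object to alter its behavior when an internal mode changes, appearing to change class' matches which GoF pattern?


This matches the State pattern

State


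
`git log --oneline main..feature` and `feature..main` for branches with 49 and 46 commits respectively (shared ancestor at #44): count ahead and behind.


Common ancestor: commit #44
feature commits after divergence: 49 - 44 = 5
main commits after divergence: 46 - 44 = 2
feature is 5 commits ahead of main
main is 2 commits ahead of feature

feature ahead: 5, main ahead: 2


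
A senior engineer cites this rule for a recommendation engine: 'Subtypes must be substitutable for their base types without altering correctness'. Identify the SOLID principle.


This describes the Liskov Substitution Principle (LSP)

Liskov Substitution Principle (LSP)


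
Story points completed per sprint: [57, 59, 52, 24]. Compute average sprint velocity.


Formula: Avg velocity = Total points / Number of sprints
Points: [57, 59, 52, 24]
Sum = 57 + 59 + 52 + 24 = 192
Avg velocity = 192 / 4 = 48.0 points/sprint

48.0 points/sprint


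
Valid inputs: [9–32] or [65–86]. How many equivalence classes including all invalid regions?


Valid ranges: [9,32] and [65,86]
Class 1: x < 9 — invalid
Class 2: 9 ≤ x ≤ 32 — valid
Class 3: 32 < x < 65 — invalid (gap between ranges)
Class 4: 65 ≤ x ≤ 86 — valid
Class 5: x > 86 — invalid
Total equivalence classes: 5

5 equivalence classes


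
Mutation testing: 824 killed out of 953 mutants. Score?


Mutation score = killed / total * 100
Mutation score = 824 / 953 * 100
Mutation score = 86.46%

86.46%


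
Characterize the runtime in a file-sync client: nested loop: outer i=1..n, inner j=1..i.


Reasoning: triangle: n(n+1)/2 ~ n^2/2
Complexity: O(n^2)

O(n^2)


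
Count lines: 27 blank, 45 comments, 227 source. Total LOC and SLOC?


Total LOC = blank + comment + code
Total LOC = 27 + 45 + 227 = 299
SLOC (source only) = code = 227

Total LOC: 299, SLOC: 227


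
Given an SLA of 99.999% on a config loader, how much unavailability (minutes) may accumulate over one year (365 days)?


Formula: allowed downtime = period * (100 - SLA) / 100
Period (year (365 days)) = 525600 minutes
Unavailability fraction = (100 - 99.999) / 100
Allowed downtime = 525600 * (100 - 99.999) / 100
Allowed downtime = 5.256 minutes

5.256 minutes


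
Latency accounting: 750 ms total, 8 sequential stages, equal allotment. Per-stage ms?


Formula: per_stage = total_budget / stages
per_stage = 750 / 8
per_stage = 93.75 ms

93.75 ms


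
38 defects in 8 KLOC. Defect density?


Defect density = defects / KLOC
Defect density = 38 / 8
Defect density = 4.75 defects/KLOC

4.75 defects/KLOC


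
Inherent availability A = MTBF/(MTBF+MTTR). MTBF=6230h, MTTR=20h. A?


Availability = MTBF / (MTBF + MTTR)
Availability = 6230 / (6230 + 20)
Availability = 6230 / 6250
Availability = 99.68%

99.68%


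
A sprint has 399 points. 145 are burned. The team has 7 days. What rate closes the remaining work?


Formula: Required rate = Remaining points / Days left
Remaining = 399 - 145 = 254 points
Required rate = 254 / 7 = 36.29 points/day

36.29 points/day


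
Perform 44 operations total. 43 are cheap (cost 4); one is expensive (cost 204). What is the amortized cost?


Formula: Amortized cost = Total cost / Operations
Total cost = (43 * 4) + (1 * 204)
Total cost = 172 + 204 = 376
Amortized = 376 / 44 = 8.5455

8.5455


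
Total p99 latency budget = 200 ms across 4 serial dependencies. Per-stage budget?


Formula: per_stage = total_budget / stages
per_stage = 200 / 4
per_stage = 50.0 ms

50.0 ms


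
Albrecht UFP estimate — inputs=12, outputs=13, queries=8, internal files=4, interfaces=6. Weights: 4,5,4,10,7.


UFP = EI*4 + EO*5 + EQ*4 + ILF*10 + EIF*7
UFP = 12*4 + 13*5 + 8*4 + 4*10 + 6*7
UFP = 48 + 65 + 32 + 40 + 42
UFP = 227

227


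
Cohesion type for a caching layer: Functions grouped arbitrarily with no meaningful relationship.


Reasoning: Worst: random grouping
Type: Coincidental cohesion

Coincidental cohesion


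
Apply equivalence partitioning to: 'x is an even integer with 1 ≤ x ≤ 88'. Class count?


Constraint: even integers in [1, 88]
Class 1: x < 1 — out-of-range invalid
Class 2: x in [1,88] but odd — wrong type invalid
Class 3: x in [1,88] and even — valid
Class 4: x > 88 — out-of-range invalid
Total equivalence classes: 4

4 equivalence classes


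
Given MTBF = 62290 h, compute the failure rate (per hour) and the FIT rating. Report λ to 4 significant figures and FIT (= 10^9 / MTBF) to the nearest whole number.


Formula: λ = 1 / MTBF; FIT = λ × 1e9 = 1e9 / MTBF
λ = 1 / 62290 ≈ 1.605e-05 failures/hour
FIT = 1e9 / 62290 ≈ 16054 failures per 1e9 hours (nearest whole number)

λ = 1.605e-05 /h, FIT = 16054


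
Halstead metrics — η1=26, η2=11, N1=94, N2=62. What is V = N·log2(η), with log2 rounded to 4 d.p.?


Formula: V = N * log2(η), where N = N1 + N2 and η = η1 + η2
η = 26 + 11 = 37
N = 94 + 62 = 156
log2(37) ≈ 5.2095
V = 156 * 5.2095 = 812.68

812.68


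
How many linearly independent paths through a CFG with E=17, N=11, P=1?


Formula: V(G) = E - N + 2P
V(G) = 17 - 11 + 2*1
V(G) = 6 + 2
V(G) = 8

8


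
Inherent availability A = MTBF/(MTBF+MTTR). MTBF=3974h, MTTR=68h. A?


Availability = MTBF / (MTBF + MTTR)
Availability = 3974 / (3974 + 68)
Availability = 3974 / 4042
Availability = 98.3177%

98.3177%


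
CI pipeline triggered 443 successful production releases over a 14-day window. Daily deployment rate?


Formula: deployments per day = releases / days
= 443 / 14
= 31.643 deploys/day
(equivalently, 221.5 deploys/week)

31.643 deploys/day


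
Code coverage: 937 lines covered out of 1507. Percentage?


Coverage = covered / total * 100
Coverage = 937 / 1507 * 100
Coverage = 62.18%

62.18%


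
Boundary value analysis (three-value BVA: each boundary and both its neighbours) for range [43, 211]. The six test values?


Range: [43, 211]
Boundaries: just below min, min, min+1, max-1, max, just above max
Values: [42, 43, 44, 210, 211, 212]

[42, 43, 44, 210, 211, 212]


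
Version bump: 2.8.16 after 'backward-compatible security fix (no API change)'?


Current: 2.8.16
Change category: 'backward-compatible security fix (no API change)' → patch bump
SemVer rule: patch bump → increment PATCH (MAJOR and MINOR unchanged)
New: 2.8.17

2.8.17


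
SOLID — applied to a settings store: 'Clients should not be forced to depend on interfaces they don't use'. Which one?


This describes the Interface Segregation Principle (ISP)

Interface Segregation Principle (ISP)


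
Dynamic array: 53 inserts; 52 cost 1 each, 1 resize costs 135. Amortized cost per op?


Formula: Amortized cost = Total cost / Operations
Total cost = (52 * 1) + (1 * 135)
Total cost = 52 + 135 = 187
Amortized = 187 / 53 = 3.5283

3.5283


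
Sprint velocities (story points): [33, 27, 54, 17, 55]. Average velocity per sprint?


Formula: Avg velocity = Total points / Number of sprints
Points: [33, 27, 54, 17, 55]
Sum = 33 + 27 + 54 + 17 + 55 = 186
Avg velocity = 186 / 5 = 37.2 points/sprint

37.2 points/sprint


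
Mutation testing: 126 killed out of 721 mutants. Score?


Mutation score = killed / total * 100
Mutation score = 126 / 721 * 100
Mutation score = 17.48%

17.48%
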